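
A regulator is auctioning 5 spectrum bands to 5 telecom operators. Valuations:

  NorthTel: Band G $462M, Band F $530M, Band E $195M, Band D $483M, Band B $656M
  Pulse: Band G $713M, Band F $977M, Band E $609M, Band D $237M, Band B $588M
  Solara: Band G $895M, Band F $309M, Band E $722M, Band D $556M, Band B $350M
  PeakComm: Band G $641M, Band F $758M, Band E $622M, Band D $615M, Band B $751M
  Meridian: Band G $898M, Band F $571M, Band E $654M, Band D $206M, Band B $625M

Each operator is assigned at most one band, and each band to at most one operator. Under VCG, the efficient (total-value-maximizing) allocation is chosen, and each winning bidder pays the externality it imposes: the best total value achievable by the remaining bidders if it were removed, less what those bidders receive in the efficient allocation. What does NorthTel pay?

Efficient allocation: NorthTel→Band B ($656M), Pulse→Band F ($977M), Solara→Band E ($722M), PeakComm→Band D ($615M), Meridian→Band G ($898M); total welfare W = $3868M.
NorthTel receives Band B at value $656M, so the others get W − 656 = $3212M.
Without NorthTel: best allocation of the remaining 4 bidders over all 5 bands is Pulse→Band F ($977M), Solara→Band E ($722M), PeakComm→Band B ($751M), Meridian→Band G ($898M), total $3348M.
VCG payment = (others' best without NorthTel) − (others' welfare with NorthTel) = 3348 − 3212 = $136M.

NorthTel pays $136M.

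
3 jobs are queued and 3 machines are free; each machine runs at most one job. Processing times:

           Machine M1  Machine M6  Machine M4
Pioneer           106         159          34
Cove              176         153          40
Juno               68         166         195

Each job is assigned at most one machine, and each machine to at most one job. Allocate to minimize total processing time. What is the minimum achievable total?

Optimal: Pioneer→Machine M4 (34 min), Cove→Machine M6 (153 min), Juno→Machine M1 (68 min) — total 34+153+68 = 255 min.
Next-best assignment: Pioneer→Machine M6, Cove→Machine M4, Juno→Machine M1 = 267 min.

Minimum total: 255 min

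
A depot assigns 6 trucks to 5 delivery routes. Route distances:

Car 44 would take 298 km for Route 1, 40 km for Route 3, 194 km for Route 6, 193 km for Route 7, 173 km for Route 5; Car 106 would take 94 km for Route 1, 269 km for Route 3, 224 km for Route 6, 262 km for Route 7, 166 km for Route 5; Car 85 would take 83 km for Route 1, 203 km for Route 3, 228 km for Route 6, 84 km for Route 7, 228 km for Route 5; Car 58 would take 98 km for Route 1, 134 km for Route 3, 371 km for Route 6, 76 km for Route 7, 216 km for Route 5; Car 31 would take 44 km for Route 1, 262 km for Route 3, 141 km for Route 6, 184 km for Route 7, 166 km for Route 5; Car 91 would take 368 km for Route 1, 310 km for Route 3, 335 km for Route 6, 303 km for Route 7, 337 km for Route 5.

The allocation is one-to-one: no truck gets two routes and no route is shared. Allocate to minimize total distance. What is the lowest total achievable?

Min total: 506 km

This is the linear assignment problem.
Optimal: Car 85→Route 1 (83 km), Car 44→Route 3 (40 km), Car 31→Route 6 (141 km), Car 58→Route 7 (76 km), Car 106→Route 5 (166 km) — total 83+40+141+76+166 = 506 km.
Row-greedy (each truck in turn takes its cheapest remaining route) gives 575 km, worse by 69.
Swapping Car 58↔Car 31 (Car 58→Route 6 371 km, Car 31→Route 7 184 km) adds 338.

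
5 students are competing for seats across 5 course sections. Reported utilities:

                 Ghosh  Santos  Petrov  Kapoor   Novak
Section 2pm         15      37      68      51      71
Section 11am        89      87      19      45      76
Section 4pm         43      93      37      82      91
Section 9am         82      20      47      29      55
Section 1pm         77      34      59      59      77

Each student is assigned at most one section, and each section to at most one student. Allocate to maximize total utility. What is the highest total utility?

Optimal: Ghosh→Section 9am (82 points), Santos→Section 11am (87 points), Petrov→Section 2pm (68 points), Kapoor→Section 4pm (82 points), Novak→Section 1pm (77 points) — total 82+87+68+82+77 = 396 points.
Column-greedy (each section in turn goes to its best remaining student) gives 359 points, worse by 37.
Swapping Petrov↔Kapoor (Petrov→Section 4pm 37 points, Kapoor→Section 2pm 51 points) loses 62.
Every other assignment is strictly worse.

Maximum total: 396 points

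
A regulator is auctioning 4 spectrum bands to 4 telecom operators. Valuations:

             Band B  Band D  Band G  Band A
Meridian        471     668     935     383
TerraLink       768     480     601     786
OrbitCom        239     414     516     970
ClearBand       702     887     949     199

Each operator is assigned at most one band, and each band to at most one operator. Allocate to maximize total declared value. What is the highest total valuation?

Maximum total: $3560M

Optimal: Meridian→Band G ($935M), TerraLink→Band B ($768M), OrbitCom→Band A ($970M), ClearBand→Band D ($887M) — total 935+768+970+887 = $3560M.
Row-greedy (each operator in turn takes its best remaining band) gives $2837M, worse by 723.
Next-best assignment: Meridian→Band D, TerraLink→Band B, OrbitCom→Band A, ClearBand→Band G = $3355M.
Swapping Meridian↔TerraLink (Meridian→Band B $471M, TerraLink→Band G $601M) loses 631.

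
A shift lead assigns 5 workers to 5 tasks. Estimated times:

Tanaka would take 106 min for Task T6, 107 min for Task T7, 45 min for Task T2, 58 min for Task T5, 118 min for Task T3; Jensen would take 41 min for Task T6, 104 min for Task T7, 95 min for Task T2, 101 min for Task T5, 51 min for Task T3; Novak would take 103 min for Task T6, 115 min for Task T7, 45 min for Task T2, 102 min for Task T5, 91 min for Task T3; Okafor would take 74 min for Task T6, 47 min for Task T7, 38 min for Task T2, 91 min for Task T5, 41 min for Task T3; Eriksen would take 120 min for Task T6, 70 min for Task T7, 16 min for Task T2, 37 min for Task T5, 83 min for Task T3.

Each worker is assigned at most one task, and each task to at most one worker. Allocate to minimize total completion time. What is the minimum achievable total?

Minimum total: 253 min

Optimal: Tanaka→Task T5 (58 min), Jensen→Task T6 (41 min), Novak→Task T3 (91 min), Okafor→Task T7 (47 min), Eriksen→Task T2 (16 min) — total 58+41+91+47+16 = 253 min.
Row-greedy (each worker in turn takes its cheapest remaining task) gives 261 min, worse by 8.
Next-best assignment: Tanaka→Task T5, Jensen→Task T6, Novak→Task T2, Okafor→Task T3, Eriksen→Task T7 = 255 min.
Checked against all permutations: 253 min is optimal.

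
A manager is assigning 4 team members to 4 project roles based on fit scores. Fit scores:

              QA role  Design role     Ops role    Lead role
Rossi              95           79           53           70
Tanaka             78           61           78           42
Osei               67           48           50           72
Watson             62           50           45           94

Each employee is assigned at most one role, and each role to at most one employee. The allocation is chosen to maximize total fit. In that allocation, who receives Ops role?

Optimal: Rossi→Design role (79 pts), Tanaka→Ops role (78 pts), Osei→QA role (67 pts), Watson→Lead role (94 pts) — total 79+78+67+94 = 318 pts.
Max-entry greedy (repeatedly take the single best remaining cell) gives 315 pts, worse by 3.
Next-best assignment: Rossi→QA role, Tanaka→Ops role, Osei→Design role, Watson→Lead role = 315 pts.
Tanaka's own top role is QA role (78 pts), but forcing Tanaka→QA role and reassigning the rest optimally gives only 301 pts — worse by 17.

Tanaka receives Ops role.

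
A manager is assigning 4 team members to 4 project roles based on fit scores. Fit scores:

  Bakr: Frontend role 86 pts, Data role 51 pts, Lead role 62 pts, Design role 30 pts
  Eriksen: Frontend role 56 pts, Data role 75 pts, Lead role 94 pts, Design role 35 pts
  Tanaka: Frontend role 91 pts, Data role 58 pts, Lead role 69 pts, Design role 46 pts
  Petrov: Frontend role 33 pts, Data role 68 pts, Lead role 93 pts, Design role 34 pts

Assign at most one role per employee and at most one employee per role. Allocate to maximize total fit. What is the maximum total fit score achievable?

This is the linear assignment problem.
Optimal: Bakr→Frontend role (86 pts), Eriksen→Data role (75 pts), Tanaka→Design role (46 pts), Petrov→Lead role (93 pts) — total 86+75+46+93 = 300 pts.
Column-greedy (each role in turn goes to its best remaining employee) gives 289 pts, worse by 11.
No other one-to-one assignment exceeds 300 pts.

Maximum total: 300 pts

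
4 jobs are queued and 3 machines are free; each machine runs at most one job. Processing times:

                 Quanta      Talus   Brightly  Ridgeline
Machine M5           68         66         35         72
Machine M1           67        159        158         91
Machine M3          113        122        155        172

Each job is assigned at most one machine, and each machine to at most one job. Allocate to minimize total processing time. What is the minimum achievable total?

Min total: 224 min

This is the linear assignment problem.
Optimal: Brightly→Machine M5 (35 min), Quanta→Machine M1 (67 min), Talus→Machine M3 (122 min) — total 35+67+122 = 224 min.
Row-greedy (each job in turn takes its cheapest remaining machine) gives 288 min, worse by 64.
No other one-to-one assignment undercuts 224 min.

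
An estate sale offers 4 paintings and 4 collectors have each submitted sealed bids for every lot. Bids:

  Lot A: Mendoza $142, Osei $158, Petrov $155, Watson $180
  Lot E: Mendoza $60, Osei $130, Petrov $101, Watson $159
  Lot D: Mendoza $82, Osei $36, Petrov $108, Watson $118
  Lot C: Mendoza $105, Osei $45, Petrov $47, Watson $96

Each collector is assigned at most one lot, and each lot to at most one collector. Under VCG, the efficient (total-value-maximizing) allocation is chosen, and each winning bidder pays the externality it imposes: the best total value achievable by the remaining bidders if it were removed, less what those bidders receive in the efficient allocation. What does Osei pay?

Osei pays $47.

Efficient allocation: Mendoza→Lot C ($105), Osei→Lot A ($158), Petrov→Lot D ($108), Watson→Lot E ($159); total welfare W = $530.
Osei receives Lot A at value $158, so the others get W − 158 = $372.
Without Osei: best allocation of the remaining 3 bidders over all 4 lots is Mendoza→Lot C ($105), Petrov→Lot A ($155), Watson→Lot E ($159), total $419.
VCG payment = (others' best without Osei) − (others' welfare with Osei) = 419 − 372 = $47.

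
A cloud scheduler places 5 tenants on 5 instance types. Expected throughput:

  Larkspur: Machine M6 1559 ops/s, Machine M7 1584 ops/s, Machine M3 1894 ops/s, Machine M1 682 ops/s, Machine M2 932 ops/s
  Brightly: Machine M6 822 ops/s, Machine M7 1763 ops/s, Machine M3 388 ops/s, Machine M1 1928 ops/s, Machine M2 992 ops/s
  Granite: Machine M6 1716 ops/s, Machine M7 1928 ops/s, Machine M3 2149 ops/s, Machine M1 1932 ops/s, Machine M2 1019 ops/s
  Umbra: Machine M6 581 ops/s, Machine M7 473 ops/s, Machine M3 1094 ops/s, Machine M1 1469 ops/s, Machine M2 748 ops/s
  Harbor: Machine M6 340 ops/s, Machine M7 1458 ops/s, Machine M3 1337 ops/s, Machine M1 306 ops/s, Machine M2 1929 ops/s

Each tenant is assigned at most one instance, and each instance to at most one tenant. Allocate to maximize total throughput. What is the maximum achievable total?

Optimal: Larkspur→Machine M6 (1559 ops/s), Brightly→Machine M7 (1763 ops/s), Granite→Machine M3 (2149 ops/s), Umbra→Machine M1 (1469 ops/s), Harbor→Machine M2 (1929 ops/s) — total 1559+1763+2149+1469+1929 = 8869 ops/s.
Row-greedy (each tenant in turn takes its best remaining instance) gives 6838 ops/s, worse by 2031.

Maximum total: 8869 ops/s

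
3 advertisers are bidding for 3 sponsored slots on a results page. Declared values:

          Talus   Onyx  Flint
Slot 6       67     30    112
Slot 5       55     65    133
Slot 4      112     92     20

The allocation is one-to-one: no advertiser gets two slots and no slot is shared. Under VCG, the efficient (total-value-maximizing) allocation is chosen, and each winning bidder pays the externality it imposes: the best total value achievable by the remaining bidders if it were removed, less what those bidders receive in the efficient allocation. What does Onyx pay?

Efficient allocation: Talus→Slot 6 ($67), Onyx→Slot 4 ($92), Flint→Slot 5 ($133); total welfare W = $292.
Onyx receives Slot 4 at value $92, so the others get W − 92 = $200.
Without Onyx: best allocation of the remaining 2 bidders over all 3 slots is Talus→Slot 4 ($112), Flint→Slot 5 ($133), total $245.
VCG payment = (others' best without Onyx) − (others' welfare with Onyx) = 245 − 200 = $45.

Onyx pays $45.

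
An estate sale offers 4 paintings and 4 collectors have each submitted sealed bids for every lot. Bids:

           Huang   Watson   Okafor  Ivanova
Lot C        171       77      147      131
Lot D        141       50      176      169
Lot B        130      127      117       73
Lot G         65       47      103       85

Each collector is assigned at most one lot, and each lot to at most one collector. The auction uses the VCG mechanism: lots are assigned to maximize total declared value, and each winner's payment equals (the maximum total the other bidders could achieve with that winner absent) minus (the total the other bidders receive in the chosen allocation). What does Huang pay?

Huang pays $44.

Efficient allocation: Huang→Lot C ($171), Watson→Lot B ($127), Okafor→Lot G ($103), Ivanova→Lot D ($169); total welfare W = $570.
Huang receives Lot C at value $171, so the others get W − 171 = $399.
Without Huang: best allocation of the remaining 3 bidders over all 4 lots is Watson→Lot B ($127), Okafor→Lot C ($147), Ivanova→Lot D ($169), total $443.
VCG payment = (others' best without Huang) − (others' welfare with Huang) = 443 − 399 = $44.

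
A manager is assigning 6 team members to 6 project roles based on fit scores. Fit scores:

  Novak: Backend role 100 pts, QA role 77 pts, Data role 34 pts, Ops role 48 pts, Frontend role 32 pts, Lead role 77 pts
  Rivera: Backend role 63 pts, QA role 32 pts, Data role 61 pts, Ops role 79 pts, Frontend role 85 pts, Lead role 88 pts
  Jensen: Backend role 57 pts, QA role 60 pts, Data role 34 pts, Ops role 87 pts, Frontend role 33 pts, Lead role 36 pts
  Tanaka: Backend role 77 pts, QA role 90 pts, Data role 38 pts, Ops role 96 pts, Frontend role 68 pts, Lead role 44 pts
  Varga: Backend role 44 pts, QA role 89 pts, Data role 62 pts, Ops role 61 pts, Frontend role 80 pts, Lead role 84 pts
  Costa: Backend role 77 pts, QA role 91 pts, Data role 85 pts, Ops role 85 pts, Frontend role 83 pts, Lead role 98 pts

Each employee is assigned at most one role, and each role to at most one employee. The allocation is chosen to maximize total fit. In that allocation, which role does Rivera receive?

Optimal: Novak→Backend role (100 pts), Rivera→Frontend role (85 pts), Jensen→Ops role (87 pts), Tanaka→QA role (90 pts), Varga→Lead role (84 pts), Costa→Data role (85 pts) — total 100+85+87+90+84+85 = 531 pts.
Next-best assignment: Novak→Backend role, Rivera→Lead role, Jensen→Ops role, Tanaka→QA role, Varga→Frontend role, Costa→Data role = 530 pts.
Rivera's own top role is Lead role (88 pts), but forcing Rivera→Lead role and reassigning the rest optimally gives only 530 pts — worse by 1.

Rivera receives Frontend role.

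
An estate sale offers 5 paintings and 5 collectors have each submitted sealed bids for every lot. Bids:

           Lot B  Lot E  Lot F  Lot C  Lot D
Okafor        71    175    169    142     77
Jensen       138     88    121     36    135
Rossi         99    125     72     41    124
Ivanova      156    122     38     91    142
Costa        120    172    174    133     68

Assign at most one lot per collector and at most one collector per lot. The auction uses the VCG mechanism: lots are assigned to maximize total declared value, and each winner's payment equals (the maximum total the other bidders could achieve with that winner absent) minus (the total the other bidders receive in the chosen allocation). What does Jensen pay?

Jensen pays $32.

Efficient allocation: Okafor→Lot C ($142), Jensen→Lot D ($135), Rossi→Lot E ($125), Ivanova→Lot B ($156), Costa→Lot F ($174); total welfare W = $732.
Jensen receives Lot D at value $135, so the others get W − 135 = $597.
Without Jensen: best allocation of the remaining 4 bidders over all 5 lots is Okafor→Lot E ($175), Rossi→Lot D ($124), Ivanova→Lot B ($156), Costa→Lot F ($174), total $629.
VCG payment = (others' best without Jensen) − (others' welfare with Jensen) = 629 − 597 = $32.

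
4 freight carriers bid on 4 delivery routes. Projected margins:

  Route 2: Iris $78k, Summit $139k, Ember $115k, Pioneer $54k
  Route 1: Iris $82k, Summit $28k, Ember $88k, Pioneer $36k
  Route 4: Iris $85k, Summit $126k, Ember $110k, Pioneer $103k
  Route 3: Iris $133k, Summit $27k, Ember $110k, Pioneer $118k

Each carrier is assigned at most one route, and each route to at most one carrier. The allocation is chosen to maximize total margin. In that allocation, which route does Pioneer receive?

Optimal: Iris→Route 3 ($133k), Summit→Route 2 ($139k), Ember→Route 1 ($88k), Pioneer→Route 4 ($103k) — total 133+139+88+103 = $463k.
Max-entry greedy (repeatedly take the single best remaining cell) gives $418k, worse by 45.
Next-best assignment: Iris→Route 1, Summit→Route 2, Ember→Route 4, Pioneer→Route 3 = $449k.
Pioneer's own top route is Route 3 ($118k), but forcing Pioneer→Route 3 and reassigning the rest optimally gives only $449k — worse by 14.

Pioneer receives Route 4.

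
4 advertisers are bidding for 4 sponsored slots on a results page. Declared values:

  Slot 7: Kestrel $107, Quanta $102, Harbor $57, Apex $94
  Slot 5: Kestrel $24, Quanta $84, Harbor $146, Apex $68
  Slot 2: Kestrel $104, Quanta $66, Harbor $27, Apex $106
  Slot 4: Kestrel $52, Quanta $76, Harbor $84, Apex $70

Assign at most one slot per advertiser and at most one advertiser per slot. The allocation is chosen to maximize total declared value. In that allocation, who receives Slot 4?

Optimal: Kestrel→Slot 7 ($107), Quanta→Slot 4 ($76), Harbor→Slot 5 ($146), Apex→Slot 2 ($106) — total 107+76+146+106 = $435.
Row-greedy (each advertiser in turn takes its best remaining slot) gives $381, worse by 54.
Next-best assignment: Kestrel→Slot 2, Quanta→Slot 7, Harbor→Slot 5, Apex→Slot 4 = $422.
Quanta's own top slot is Slot 7 ($102), but forcing Quanta→Slot 7 and reassigning the rest optimally gives only $422 — worse by 13.

Quanta receives Slot 4.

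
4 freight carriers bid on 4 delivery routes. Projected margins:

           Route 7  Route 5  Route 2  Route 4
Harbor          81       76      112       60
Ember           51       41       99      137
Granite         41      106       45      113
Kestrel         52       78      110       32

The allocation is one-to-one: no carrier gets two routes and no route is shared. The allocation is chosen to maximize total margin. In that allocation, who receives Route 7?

Optimal: Harbor→Route 7 ($81k), Ember→Route 4 ($137k), Granite→Route 5 ($106k), Kestrel→Route 2 ($110k) — total 81+137+106+110 = $434k.
Row-greedy (each carrier in turn takes its best remaining route) gives $407k, worse by 27.
Next-best assignment: Harbor→Route 2, Ember→Route 4, Granite→Route 5, Kestrel→Route 7 = $407k.
Harbor's own top route is Route 2 ($112k), but forcing Harbor→Route 2 and reassigning the rest optimally gives only $407k — worse by 27.

Harbor receives Route 7.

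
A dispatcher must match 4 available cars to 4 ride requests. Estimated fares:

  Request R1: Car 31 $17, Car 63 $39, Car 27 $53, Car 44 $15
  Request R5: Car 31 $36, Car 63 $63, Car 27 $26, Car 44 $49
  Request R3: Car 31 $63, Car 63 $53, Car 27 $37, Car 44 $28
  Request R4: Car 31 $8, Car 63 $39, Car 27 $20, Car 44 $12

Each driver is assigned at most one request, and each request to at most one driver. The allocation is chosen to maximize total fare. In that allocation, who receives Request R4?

Optimal: Car 31→Request R3 ($63), Car 63→Request R4 ($39), Car 27→Request R1 ($53), Car 44→Request R5 ($49) — total 63+39+53+49 = $204.
Row-greedy (each driver in turn takes its best remaining request) gives $191, worse by 13.
Swapping Car 27↔Car 31 (Car 27→Request R3 $37, Car 31→Request R1 $17) loses 62.
Car 63's own top request is Request R5 ($63), but forcing Car 63→Request R5 and reassigning the rest optimally gives only $191 — worse by 13.

Car 63 receives Request R4.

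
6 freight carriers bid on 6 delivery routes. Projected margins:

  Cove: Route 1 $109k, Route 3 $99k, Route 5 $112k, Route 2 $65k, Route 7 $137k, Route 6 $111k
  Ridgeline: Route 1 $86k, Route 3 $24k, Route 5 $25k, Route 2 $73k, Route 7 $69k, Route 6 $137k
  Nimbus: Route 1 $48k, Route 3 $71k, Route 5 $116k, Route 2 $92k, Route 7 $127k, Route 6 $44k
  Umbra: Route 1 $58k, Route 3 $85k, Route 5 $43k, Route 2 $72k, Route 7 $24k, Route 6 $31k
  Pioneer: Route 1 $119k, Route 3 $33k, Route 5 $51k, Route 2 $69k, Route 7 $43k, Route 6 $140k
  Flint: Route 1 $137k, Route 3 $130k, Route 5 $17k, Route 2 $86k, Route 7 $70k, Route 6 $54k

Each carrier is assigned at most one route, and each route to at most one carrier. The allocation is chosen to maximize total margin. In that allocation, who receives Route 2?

Umbra receives Route 2.

Optimal: Cove→Route 7 ($137k), Ridgeline→Route 6 ($137k), Nimbus→Route 5 ($116k), Umbra→Route 2 ($72k), Pioneer→Route 1 ($119k), Flint→Route 3 ($130k) — total 137+137+116+72+119+130 = $711k.
Max-entry greedy (repeatedly take the single best remaining cell) gives $688k, worse by 23.
Umbra's own top route is Route 3 ($85k), but forcing Umbra→Route 3 and reassigning the rest optimally gives only $688k — worse by 23.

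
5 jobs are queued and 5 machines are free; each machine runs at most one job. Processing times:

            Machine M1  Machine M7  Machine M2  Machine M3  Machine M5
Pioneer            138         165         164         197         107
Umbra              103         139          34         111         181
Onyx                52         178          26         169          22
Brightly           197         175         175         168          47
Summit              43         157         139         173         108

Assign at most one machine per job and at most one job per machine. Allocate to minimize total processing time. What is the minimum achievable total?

Minimum total: 392 min

Optimal: Pioneer→Machine M7 (165 min), Umbra→Machine M3 (111 min), Onyx→Machine M2 (26 min), Brightly→Machine M5 (47 min), Summit→Machine M1 (43 min) — total 165+111+26+47+43 = 392 min.
Checked against all permutations: 392 min is optimal.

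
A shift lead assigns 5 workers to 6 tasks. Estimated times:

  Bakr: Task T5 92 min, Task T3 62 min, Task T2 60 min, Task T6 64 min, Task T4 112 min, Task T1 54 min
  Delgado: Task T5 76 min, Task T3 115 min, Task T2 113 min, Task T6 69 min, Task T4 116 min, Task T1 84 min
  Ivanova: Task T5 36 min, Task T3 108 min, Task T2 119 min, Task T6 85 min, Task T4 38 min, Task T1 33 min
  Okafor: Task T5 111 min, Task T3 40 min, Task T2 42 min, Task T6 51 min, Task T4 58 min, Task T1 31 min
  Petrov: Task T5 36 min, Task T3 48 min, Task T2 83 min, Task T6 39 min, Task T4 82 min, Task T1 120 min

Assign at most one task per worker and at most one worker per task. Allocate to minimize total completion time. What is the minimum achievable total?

Optimal: Bakr→Task T2 (60 min), Delgado→Task T6 (69 min), Ivanova→Task T4 (38 min), Okafor→Task T1 (31 min), Petrov→Task T5 (36 min) — total 60+69+38+31+36 = 234 min.
Column-greedy (each task in turn goes to its cheapest remaining worker) gives 291 min, worse by 57.
Next-best assignment: Bakr→Task T3, Delgado→Task T6, Ivanova→Task T4, Okafor→Task T1, Petrov→Task T5 = 236 min.
Every other assignment is strictly worse.

Minimum total: 234 min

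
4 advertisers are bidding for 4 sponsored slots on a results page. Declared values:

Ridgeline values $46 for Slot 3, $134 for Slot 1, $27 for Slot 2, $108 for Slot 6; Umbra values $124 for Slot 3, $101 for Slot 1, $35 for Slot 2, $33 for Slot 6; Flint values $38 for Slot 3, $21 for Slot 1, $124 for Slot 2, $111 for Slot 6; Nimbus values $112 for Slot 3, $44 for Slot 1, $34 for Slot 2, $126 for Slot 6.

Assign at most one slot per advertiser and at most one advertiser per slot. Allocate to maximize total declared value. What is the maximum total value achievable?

Optimal: Ridgeline→Slot 1 ($134), Umbra→Slot 3 ($124), Flint→Slot 2 ($124), Nimbus→Slot 6 ($126) — total 134+124+124+126 = $508.
Next-best assignment: Ridgeline→Slot 6, Umbra→Slot 1, Flint→Slot 2, Nimbus→Slot 3 = $445.

Maximum total: $508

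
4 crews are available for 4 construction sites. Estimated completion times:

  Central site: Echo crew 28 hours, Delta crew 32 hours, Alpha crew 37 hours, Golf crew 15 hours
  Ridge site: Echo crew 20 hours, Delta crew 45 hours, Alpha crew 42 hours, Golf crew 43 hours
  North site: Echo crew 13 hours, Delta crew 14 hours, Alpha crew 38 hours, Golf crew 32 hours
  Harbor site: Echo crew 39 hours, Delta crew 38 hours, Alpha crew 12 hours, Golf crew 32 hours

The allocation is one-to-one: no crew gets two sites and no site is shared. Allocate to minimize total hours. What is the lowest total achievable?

Optimal: Echo crew→Ridge site (20 hours), Delta crew→North site (14 hours), Alpha crew→Harbor site (12 hours), Golf crew→Central site (15 hours) — total 20+14+12+15 = 61 hours.
Min-entry greedy (repeatedly take the single cheapest remaining cell) gives 85 hours, worse by 24.
Next-best assignment: Echo crew→North site, Delta crew→Ridge site, Alpha crew→Harbor site, Golf crew→Central site = 85 hours.

Min total: 61 hours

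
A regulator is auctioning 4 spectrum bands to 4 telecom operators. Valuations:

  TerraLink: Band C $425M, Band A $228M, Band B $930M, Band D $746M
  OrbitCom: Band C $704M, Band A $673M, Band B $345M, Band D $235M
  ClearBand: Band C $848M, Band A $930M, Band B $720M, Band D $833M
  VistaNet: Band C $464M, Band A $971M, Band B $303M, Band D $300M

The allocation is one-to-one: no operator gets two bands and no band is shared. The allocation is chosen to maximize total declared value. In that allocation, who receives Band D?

ClearBand receives Band D.

Optimal: TerraLink→Band B ($930M), OrbitCom→Band C ($704M), ClearBand→Band D ($833M), VistaNet→Band A ($971M) — total 930+704+833+971 = $3438M.
Every other assignment is strictly worse.
ClearBand's own top band is Band A ($930M), but forcing ClearBand→Band A and reassigning the rest optimally gives only $2864M — worse by 574.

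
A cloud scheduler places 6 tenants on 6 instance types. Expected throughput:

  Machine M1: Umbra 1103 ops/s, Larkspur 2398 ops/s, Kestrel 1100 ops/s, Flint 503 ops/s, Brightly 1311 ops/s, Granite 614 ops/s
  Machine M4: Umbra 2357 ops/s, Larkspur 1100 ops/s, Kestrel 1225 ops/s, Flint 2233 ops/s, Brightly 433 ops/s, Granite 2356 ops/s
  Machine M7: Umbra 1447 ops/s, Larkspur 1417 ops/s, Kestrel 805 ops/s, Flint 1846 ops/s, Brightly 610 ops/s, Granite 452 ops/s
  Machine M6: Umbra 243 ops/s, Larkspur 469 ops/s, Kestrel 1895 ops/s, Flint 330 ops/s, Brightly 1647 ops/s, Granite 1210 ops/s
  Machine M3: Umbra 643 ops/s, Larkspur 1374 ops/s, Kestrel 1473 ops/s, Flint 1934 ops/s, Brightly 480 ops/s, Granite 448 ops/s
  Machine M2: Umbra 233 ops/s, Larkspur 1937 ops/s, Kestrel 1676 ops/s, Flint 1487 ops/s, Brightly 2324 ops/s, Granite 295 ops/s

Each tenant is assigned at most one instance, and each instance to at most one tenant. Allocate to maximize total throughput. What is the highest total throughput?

Optimal: Umbra→Machine M7 (1447 ops/s), Larkspur→Machine M1 (2398 ops/s), Kestrel→Machine M6 (1895 ops/s), Flint→Machine M3 (1934 ops/s), Brightly→Machine M2 (2324 ops/s), Granite→Machine M4 (2356 ops/s) — total 1447+2398+1895+1934+2324+2356 = 12354 ops/s.
Max-entry greedy (repeatedly take the single best remaining cell) gives 11360 ops/s, worse by 994.
Next-best assignment: Umbra→Machine M4, Larkspur→Machine M1, Kestrel→Machine M3, Flint→Machine M7, Brightly→Machine M2, Granite→Machine M6 = 11608 ops/s.

Max total: 12354 ops/s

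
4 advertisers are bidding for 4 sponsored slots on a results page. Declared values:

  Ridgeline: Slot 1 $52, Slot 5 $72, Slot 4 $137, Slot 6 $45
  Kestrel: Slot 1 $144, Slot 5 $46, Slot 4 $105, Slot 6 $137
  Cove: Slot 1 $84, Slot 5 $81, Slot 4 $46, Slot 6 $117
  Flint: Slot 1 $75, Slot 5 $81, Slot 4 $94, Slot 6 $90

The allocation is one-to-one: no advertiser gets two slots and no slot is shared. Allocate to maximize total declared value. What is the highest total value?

Max total: $479

Optimal: Ridgeline→Slot 4 ($137), Kestrel→Slot 1 ($144), Cove→Slot 6 ($117), Flint→Slot 5 ($81) — total 137+144+117+81 = $479.
Column-greedy (each slot in turn goes to its best remaining advertiser) gives $452, worse by 27.
Next-best assignment: Ridgeline→Slot 4, Kestrel→Slot 1, Cove→Slot 5, Flint→Slot 6 = $452.
Every other assignment is strictly worse.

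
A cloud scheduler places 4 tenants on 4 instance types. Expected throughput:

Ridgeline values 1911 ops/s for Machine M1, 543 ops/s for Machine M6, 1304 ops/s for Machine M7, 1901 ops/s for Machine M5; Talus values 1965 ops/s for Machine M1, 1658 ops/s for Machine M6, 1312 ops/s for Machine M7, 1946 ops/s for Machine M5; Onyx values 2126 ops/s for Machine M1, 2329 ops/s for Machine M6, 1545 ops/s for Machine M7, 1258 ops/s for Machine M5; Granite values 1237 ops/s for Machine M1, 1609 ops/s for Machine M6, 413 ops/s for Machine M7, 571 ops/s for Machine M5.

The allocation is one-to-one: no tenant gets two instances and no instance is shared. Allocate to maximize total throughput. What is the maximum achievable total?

Maximum total: 7020 ops/s

Treat this as an assignment problem: match each tenant to one instance.
Optimal: Ridgeline→Machine M5 (1901 ops/s), Talus→Machine M1 (1965 ops/s), Onyx→Machine M7 (1545 ops/s), Granite→Machine M6 (1609 ops/s) — total 1901+1965+1545+1609 = 7020 ops/s.
Column-greedy (each instance in turn goes to its best remaining tenant) gives 5659 ops/s, worse by 1361.
Swapping Onyx↔Granite (Onyx→Machine M6 2329 ops/s, Granite→Machine M7 413 ops/s) loses 412.
Every other assignment is strictly worse.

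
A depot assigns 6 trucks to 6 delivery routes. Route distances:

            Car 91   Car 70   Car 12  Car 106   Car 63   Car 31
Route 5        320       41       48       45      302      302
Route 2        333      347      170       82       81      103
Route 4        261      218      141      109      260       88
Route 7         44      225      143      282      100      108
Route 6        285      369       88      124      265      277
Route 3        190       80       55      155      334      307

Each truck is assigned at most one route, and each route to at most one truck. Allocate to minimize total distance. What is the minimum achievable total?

Minimum total: 426 km

Treat this as an assignment problem: match each truck to one route.
Optimal: Car 91→Route 7 (44 km), Car 70→Route 3 (80 km), Car 12→Route 6 (88 km), Car 106→Route 5 (45 km), Car 63→Route 2 (81 km), Car 31→Route 4 (88 km) — total 44+80+88+45+81+88 = 426 km.
Column-greedy (each route in turn goes to its cheapest remaining truck) gives 497 km, worse by 71.
Next-best assignment: Car 91→Route 7, Car 70→Route 5, Car 12→Route 3, Car 106→Route 6, Car 63→Route 2, Car 31→Route 4 = 433 km.
Swapping Car 63↔Car 70 (Car 63→Route 3 334 km, Car 70→Route 2 347 km) adds 520.
No other one-to-one assignment undercuts 426 km.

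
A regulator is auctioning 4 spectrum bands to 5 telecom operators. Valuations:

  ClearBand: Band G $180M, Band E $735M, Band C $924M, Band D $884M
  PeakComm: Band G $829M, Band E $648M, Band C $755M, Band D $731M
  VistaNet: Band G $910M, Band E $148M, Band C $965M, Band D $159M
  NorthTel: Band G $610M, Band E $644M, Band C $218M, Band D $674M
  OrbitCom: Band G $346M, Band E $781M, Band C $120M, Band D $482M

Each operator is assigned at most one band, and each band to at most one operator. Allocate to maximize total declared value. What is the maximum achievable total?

Optimal: PeakComm→Band G ($829M), OrbitCom→Band E ($781M), VistaNet→Band C ($965M), ClearBand→Band D ($884M) — total 829+781+965+884 = $3459M.
Row-greedy (each operator in turn takes its best remaining band) gives $2556M, worse by 903.
Next-best assignment: VistaNet→Band G, OrbitCom→Band E, ClearBand→Band C, PeakComm→Band D = $3346M.
Every other assignment is strictly worse.

Maximum total: $3459M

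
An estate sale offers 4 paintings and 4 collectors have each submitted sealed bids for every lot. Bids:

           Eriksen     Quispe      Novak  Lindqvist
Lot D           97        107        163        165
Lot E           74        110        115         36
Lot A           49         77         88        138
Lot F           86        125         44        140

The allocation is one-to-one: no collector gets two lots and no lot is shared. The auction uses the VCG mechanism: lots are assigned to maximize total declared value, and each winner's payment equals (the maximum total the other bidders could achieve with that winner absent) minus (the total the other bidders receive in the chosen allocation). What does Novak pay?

Efficient allocation: Eriksen→Lot E ($74), Quispe→Lot F ($125), Novak→Lot D ($163), Lindqvist→Lot A ($138); total welfare W = $500.
Novak receives Lot D at value $163, so the others get W − 163 = $337.
Without Novak: best allocation of the remaining 3 bidders over all 4 lots is Eriksen→Lot E ($74), Quispe→Lot F ($125), Lindqvist→Lot D ($165), total $364.
VCG payment = (others' best without Novak) − (others' welfare with Novak) = 364 − 337 = $27.

Novak pays $27.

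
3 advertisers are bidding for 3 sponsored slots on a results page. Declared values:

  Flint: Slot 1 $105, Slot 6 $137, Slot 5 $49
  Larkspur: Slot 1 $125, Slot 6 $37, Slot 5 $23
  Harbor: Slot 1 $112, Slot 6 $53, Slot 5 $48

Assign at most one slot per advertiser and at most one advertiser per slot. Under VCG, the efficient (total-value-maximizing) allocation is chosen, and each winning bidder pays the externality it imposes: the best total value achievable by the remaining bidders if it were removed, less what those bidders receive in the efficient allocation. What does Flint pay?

Flint pays $5.

Efficient allocation: Flint→Slot 6 ($137), Larkspur→Slot 1 ($125), Harbor→Slot 5 ($48); total welfare W = $310.
Flint receives Slot 6 at value $137, so the others get W − 137 = $173.
Without Flint: best allocation of the remaining 2 bidders over all 3 slots is Larkspur→Slot 1 ($125), Harbor→Slot 6 ($53), total $178.
VCG payment = (others' best without Flint) − (others' welfare with Flint) = 178 − 173 = $5.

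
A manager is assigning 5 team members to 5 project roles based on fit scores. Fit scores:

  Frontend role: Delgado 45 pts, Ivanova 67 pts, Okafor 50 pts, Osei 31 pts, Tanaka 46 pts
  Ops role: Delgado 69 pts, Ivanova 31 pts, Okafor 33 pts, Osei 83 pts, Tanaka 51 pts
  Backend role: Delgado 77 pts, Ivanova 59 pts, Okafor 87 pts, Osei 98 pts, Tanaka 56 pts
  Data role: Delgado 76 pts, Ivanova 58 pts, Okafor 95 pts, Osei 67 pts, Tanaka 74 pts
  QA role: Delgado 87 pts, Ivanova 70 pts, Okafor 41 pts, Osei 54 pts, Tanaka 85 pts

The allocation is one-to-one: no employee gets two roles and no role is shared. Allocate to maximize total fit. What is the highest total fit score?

Treat this as an assignment problem: match each employee to one role.
Optimal: Delgado→Ops role (69 pts), Ivanova→Frontend role (67 pts), Okafor→Data role (95 pts), Osei→Backend role (98 pts), Tanaka→QA role (85 pts) — total 69+67+95+98+85 = 414 pts.
Row-greedy (each employee in turn takes its best remaining role) gives 398 pts, worse by 16.
Next-best assignment: Delgado→Backend role, Ivanova→Frontend role, Okafor→Data role, Osei→Ops role, Tanaka→QA role = 407 pts.

Maximum total: 414 pts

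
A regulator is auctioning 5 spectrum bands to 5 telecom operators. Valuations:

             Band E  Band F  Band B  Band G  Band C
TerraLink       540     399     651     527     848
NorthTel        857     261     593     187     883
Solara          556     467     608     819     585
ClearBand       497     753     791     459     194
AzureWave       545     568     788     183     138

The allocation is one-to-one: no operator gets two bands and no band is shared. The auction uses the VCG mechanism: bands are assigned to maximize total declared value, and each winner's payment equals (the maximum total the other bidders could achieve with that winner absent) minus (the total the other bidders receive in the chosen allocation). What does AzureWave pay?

Efficient allocation: TerraLink→Band C ($848M), NorthTel→Band E ($857M), Solara→Band G ($819M), ClearBand→Band F ($753M), AzureWave→Band B ($788M); total welfare W = $4065M.
AzureWave receives Band B at value $788M, so the others get W − 788 = $3277M.
Without AzureWave: best allocation of the remaining 4 bidders over all 5 bands is TerraLink→Band C ($848M), NorthTel→Band E ($857M), Solara→Band G ($819M), ClearBand→Band B ($791M), total $3315M.
VCG payment = (others' best without AzureWave) − (others' welfare with AzureWave) = 3315 − 3277 = $38M.

AzureWave pays $38M.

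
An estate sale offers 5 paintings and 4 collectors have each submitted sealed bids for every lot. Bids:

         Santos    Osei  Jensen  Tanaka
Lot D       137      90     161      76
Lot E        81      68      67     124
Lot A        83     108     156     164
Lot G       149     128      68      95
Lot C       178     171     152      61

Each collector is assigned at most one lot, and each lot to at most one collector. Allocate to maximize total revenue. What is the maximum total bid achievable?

Max total: $645

Treat this as an assignment problem: match each collector to one lot.
Optimal: Santos→Lot G ($149), Osei→Lot C ($171), Jensen→Lot D ($161), Tanaka→Lot A ($164) — total 149+171+161+164 = $645.
Max-entry greedy (repeatedly take the single best remaining cell) gives $631, worse by 14.
Next-best assignment: Santos→Lot C, Osei→Lot G, Jensen→Lot D, Tanaka→Lot A = $631.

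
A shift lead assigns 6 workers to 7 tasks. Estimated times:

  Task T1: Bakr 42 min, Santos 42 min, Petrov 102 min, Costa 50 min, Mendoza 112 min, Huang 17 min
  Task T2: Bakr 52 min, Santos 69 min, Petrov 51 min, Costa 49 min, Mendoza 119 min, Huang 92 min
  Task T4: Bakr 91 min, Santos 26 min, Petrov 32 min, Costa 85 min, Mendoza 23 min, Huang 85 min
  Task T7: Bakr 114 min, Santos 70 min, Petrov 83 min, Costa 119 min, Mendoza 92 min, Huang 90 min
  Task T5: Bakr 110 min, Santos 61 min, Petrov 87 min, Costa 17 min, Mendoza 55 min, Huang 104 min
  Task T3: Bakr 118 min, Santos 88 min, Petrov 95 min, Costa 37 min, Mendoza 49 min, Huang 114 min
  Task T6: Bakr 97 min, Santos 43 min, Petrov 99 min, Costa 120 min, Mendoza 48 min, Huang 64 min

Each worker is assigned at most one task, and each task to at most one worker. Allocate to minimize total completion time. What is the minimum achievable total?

Treat this as an assignment problem: match each worker to one task.
Optimal: Bakr→Task T2 (52 min), Santos→Task T6 (43 min), Petrov→Task T4 (32 min), Costa→Task T5 (17 min), Mendoza→Task T3 (49 min), Huang→Task T1 (17 min) — total 52+43+32+17+49+17 = 210 min.
Column-greedy (each task in turn goes to its cheapest remaining worker) gives 364 min, worse by 154.
Swapping Santos↔Bakr (Santos→Task T2 69 min, Bakr→Task T6 97 min) adds 71.

Min total: 210 min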